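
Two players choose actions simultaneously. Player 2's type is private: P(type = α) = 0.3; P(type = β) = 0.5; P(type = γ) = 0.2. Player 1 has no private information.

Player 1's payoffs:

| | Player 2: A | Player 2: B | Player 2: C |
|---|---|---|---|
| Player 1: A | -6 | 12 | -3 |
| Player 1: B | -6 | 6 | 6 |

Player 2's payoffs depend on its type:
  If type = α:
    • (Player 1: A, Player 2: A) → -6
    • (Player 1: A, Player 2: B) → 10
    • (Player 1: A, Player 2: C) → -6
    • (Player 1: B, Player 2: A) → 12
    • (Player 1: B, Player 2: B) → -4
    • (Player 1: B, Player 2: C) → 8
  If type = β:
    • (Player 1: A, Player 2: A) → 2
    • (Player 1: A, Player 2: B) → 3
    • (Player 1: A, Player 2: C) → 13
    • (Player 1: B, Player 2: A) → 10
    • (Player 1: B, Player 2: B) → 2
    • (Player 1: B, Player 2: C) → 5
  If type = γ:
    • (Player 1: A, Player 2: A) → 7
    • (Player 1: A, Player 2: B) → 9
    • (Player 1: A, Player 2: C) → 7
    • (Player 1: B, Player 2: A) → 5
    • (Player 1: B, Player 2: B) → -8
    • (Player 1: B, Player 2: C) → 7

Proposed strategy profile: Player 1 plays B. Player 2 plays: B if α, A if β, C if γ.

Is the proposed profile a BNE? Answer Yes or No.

Player 1 plays B: E[B] = 0.3·(6) + 0.5·(-6) + 0.2·(6) = 0; E[A] = 0. Best-responding. ✓
Player 2 (type α), facing B: A gives 12, B gives -4, C gives 8. Proposed B is not best — profitable deviation exists. ✗
Player 2 (type β), facing B: A gives 10, B gives 2, C gives 5. Proposed A is best. ✓
Player 2 (type γ), facing B: A gives 5, B gives -8, C gives 7. Proposed C is best. ✓

No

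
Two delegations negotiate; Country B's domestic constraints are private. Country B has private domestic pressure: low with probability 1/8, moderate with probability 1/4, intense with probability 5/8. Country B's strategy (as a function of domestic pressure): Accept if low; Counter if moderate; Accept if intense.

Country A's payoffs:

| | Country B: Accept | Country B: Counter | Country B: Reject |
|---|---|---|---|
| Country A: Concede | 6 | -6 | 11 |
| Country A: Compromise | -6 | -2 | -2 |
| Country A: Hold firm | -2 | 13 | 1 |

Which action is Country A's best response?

E[Concede] = 1/8·(6) + 1/4·(-6) + 5/8·(6) = 3
E[Compromise] = 1/8·(-6) + 1/4·(-2) + 5/8·(-6) = -5
E[Hold firm] = 1/8·(-2) + 1/4·(13) + 5/8·(-2) = 7/4
Best response: Concede (3 is the largest).

Concede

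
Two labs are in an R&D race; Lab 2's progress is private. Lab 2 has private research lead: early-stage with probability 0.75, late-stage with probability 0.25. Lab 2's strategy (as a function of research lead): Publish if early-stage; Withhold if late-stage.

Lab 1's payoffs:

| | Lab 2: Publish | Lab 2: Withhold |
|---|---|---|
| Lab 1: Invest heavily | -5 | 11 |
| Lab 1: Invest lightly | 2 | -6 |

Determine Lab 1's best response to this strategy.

Compute Lab 1's expected payoff for each action, taking the expectation over Lab 2's type.
E[Invest heavily] = 0.75·(-5) + 0.25·(11) = -1
E[Invest lightly] = 0.75·(2) + 0.25·(-6) = 0
Best response: Invest lightly (0 is the largest).

Invest lightly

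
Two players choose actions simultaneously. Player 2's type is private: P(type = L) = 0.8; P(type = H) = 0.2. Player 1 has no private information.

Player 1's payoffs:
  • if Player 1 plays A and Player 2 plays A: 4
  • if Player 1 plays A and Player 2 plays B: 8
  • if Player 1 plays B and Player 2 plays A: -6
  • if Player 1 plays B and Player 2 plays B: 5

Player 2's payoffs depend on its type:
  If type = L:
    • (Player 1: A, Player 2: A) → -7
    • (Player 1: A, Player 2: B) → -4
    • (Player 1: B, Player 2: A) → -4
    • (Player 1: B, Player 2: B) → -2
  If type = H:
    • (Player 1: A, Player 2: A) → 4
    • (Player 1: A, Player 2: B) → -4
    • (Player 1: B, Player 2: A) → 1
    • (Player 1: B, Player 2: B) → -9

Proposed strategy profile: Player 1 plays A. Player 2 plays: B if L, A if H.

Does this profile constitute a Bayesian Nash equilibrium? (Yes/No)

Yes

Player 1 plays A: E[A] = 0.8·(8) + 0.2·(4) = 7.2; E[B] = 2.8. Best-responding. ✓
Player 2 (type L), facing A: A gives -7, B gives -4. Proposed B is best. ✓
Player 2 (type H), facing A: A gives 4, B gives -4. Proposed A is best. ✓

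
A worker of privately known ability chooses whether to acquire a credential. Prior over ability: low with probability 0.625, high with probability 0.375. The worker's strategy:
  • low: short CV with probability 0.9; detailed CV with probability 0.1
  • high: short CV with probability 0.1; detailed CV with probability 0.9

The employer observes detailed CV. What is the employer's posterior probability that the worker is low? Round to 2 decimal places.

0.16

Apply Bayes' rule using the sender's strategy as the likelihood.
P(detailed CV) = 0.625·0.1 + 0.375·0.9 = 0.4
P(low | detailed CV) = (0.625·0.1) / 0.4 = 0.0625 / 0.4 = 0.15625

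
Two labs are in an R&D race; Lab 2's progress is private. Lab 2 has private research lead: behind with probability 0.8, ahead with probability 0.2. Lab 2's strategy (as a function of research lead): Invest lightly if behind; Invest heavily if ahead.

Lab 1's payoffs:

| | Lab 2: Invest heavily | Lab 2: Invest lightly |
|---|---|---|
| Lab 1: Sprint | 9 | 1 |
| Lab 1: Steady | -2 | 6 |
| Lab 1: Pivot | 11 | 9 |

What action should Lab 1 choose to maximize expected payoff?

E[Sprint] = 0.8·(1) + 0.2·(9) = 2.6
E[Steady] = 0.8·(6) + 0.2·(-2) = 4.4
E[Pivot] = 0.8·(9) + 0.2·(11) = 9.4
Best response: Pivot (9.4 is the largest).

Pivot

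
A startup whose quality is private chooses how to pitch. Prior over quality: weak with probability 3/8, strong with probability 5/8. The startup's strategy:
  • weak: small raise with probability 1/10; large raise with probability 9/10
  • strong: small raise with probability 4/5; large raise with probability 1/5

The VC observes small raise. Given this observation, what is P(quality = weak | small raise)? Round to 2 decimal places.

0.07

P(small raise) = (3/8)·(1/10) + (5/8)·(4/5) = 43/80
P(weak | small raise) = ((3/8)·(1/10)) / (43/80) = (3/80) / (43/80) = 3/43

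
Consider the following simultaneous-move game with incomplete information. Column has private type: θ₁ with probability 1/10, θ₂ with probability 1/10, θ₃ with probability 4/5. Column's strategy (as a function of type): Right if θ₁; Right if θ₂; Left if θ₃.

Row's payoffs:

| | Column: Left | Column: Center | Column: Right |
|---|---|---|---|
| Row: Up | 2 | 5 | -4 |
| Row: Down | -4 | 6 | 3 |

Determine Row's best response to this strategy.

Up

E[Up] = 1/10·(-4) + 1/10·(-4) + 4/5·(2) = 4/5
E[Down] = 1/10·(3) + 1/10·(3) + 4/5·(-4) = -13/5
Best response: Up (4/5 is the largest).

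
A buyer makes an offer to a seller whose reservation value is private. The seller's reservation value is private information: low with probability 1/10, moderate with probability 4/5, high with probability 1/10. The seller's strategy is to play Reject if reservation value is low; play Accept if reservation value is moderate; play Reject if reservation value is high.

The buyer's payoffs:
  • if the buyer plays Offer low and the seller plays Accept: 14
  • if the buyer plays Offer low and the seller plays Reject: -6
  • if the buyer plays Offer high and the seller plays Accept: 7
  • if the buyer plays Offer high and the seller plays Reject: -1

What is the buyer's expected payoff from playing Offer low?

10

Take the expectation over the seller's reservation value, weighting each type's action by its prior probability.
E[Offer low] = 1/10·(-6) + 4/5·14 + 1/10·(-6) = (-3/5) + 56/5 + (-3/5) = 10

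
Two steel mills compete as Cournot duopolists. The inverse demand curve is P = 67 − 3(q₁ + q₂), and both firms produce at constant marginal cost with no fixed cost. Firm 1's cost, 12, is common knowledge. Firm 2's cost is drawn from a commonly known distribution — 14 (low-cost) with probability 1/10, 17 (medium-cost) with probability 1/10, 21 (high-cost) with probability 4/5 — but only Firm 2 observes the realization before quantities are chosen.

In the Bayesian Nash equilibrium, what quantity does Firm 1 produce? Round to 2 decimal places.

Each type of Firm 2 best-responds to q₁; Firm 1 best-responds to the expected q₂ over Firm 2's types.
Firm 2 with cost c maximizes (67 − 3(q₁+q₂) − c)·q₂, giving q₂(c) = (67 − c − 3q₁)/6.
E[c₂] = 1/10·14 + 1/10·17 + 4/5·21 = 19.9
Firm 1's FOC against E[q₂] yields q₁ = (67 − 2·12 + E[c₂])/9 = (67 − 24 + 19.9)/9 = 6.98889.

6.99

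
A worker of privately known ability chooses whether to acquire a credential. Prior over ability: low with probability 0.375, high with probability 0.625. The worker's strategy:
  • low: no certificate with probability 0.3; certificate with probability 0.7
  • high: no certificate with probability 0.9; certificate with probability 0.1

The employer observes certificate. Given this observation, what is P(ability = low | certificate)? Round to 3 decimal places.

0.808

P(certificate) = 0.375·0.7 + 0.625·0.1 = 0.325
P(low | certificate) = (0.375·0.7) / 0.325 = 0.2625 / 0.325 = 0.807692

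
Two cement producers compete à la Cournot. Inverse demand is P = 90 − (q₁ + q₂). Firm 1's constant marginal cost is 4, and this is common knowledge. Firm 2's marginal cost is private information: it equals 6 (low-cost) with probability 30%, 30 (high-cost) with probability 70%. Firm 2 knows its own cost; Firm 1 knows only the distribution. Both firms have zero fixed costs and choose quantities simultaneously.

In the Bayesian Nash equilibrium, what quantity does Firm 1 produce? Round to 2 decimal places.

34.93

Type-c best response for Firm 2: q₂(c) = (90 − c)/2 − q₁/2.
Firm 1 maximizes expected profit; its first-order condition is 90 − 2q₁ − E[q₂] − 4 = 0.
Substituting E[q₂] and solving: E[c₂] = 22.8, so q₁ = (90 − 2·4 + 22.8)/3 = 34.9333.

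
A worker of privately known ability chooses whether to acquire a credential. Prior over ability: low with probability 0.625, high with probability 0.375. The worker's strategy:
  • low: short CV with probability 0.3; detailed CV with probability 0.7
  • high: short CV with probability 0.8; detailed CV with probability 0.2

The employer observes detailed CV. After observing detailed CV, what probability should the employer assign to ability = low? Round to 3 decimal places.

P(detailed CV) = 0.625·0.7 + 0.375·0.2 = 0.5125
P(low | detailed CV) = (0.625·0.7) / 0.5125 = 0.4375 / 0.5125 = 0.853659

0.854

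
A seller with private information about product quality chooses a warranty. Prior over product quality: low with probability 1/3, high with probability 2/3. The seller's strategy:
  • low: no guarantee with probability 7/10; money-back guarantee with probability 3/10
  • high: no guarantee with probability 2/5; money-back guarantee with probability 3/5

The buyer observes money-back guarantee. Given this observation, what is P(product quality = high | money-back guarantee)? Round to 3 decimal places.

P(money-back guarantee) = (1/3)·(3/10) + (2/3)·(3/5) = 1/2
P(high | money-back guarantee) = ((2/3)·(3/5)) / (1/2) = (2/5) / (1/2) = 4/5

0.800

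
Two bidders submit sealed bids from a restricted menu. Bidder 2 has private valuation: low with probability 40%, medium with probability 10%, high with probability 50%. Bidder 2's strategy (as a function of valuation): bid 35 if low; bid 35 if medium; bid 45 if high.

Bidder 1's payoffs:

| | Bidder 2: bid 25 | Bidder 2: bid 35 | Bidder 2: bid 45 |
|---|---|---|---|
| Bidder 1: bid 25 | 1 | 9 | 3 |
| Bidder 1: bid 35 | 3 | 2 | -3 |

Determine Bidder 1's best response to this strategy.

E[bid 25] = 0.4·(9) + 0.1·(9) + 0.5·(3) = 6
E[bid 35] = 0.4·(2) + 0.1·(2) + 0.5·(-3) = -0.5
Best response: bid 25 (6 is the largest).

bid 25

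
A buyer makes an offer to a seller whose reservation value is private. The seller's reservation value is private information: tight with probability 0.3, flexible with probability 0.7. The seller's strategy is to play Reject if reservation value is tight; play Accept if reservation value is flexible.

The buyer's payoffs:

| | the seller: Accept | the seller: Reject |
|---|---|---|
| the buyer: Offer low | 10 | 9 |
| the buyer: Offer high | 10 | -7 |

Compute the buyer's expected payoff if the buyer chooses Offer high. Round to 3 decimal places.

Take the expectation over the seller's reservation value, weighting each type's action by its prior probability.
E[Offer high] = 0.3·(-7) + 0.7·10 = (-2.1) + 7 = 4.9

4.900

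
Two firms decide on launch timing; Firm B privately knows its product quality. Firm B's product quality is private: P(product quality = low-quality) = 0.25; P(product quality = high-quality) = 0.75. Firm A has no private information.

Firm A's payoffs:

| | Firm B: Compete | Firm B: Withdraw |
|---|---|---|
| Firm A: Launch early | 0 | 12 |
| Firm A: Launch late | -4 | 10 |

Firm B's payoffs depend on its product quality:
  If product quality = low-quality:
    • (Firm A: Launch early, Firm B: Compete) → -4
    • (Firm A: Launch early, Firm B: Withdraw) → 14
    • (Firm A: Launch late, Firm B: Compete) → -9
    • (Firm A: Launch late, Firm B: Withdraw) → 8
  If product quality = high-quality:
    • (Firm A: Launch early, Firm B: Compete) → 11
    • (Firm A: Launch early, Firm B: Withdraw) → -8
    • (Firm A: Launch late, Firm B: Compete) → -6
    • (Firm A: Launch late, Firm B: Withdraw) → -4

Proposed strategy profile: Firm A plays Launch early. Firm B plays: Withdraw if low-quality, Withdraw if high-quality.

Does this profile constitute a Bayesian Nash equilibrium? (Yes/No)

A profile is a BNE iff every type of every player is best-responding given beliefs about the other side.
Firm A plays Launch early: E[Launch early] = 0.25·(12) + 0.75·(12) = 12; E[Launch late] = 10. Best-responding. ✓
Firm B (product quality low-quality), facing Launch early: Compete gives -4, Withdraw gives 14. Proposed Withdraw is best. ✓
Firm B (product quality high-quality), facing Launch early: Compete gives 11, Withdraw gives -8. Proposed Withdraw is not best — profitable deviation exists. ✗

No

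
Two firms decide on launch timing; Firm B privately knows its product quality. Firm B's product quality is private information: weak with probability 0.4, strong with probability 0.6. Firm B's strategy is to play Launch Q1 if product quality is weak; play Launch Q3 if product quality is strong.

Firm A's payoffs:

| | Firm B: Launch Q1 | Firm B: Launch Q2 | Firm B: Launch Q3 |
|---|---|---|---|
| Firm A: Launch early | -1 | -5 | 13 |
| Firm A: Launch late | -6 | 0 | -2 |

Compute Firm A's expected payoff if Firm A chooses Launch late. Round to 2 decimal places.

-3.60

E[Launch late] = 0.4·(-6) + 0.6·(-2) = (-2.4) + (-1.2) = -3.6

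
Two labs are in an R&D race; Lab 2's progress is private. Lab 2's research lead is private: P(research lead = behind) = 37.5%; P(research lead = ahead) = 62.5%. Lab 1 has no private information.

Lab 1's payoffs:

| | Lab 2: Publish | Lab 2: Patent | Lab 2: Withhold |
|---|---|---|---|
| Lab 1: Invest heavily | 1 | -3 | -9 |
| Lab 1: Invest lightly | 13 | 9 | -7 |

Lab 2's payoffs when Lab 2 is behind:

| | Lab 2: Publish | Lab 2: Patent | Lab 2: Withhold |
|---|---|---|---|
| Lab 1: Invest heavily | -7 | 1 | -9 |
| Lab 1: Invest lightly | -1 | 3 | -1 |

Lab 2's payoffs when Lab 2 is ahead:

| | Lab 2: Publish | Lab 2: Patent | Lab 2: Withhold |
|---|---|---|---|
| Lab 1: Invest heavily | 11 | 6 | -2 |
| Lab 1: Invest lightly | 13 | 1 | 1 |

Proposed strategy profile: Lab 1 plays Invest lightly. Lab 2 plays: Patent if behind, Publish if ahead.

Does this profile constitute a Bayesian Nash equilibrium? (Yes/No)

Lab 1 plays Invest lightly: E[Invest lightly] = 0.375·(9) + 0.625·(13) = 11.5; E[Invest heavily] = -0.5. Best-responding. ✓
Lab 2 (research lead behind), facing Invest lightly: Publish gives -1, Patent gives 3, Withhold gives -1. Proposed Patent is best. ✓
Lab 2 (research lead ahead), facing Invest lightly: Publish gives 13, Patent gives 1, Withhold gives 1. Proposed Publish is best. ✓

Yes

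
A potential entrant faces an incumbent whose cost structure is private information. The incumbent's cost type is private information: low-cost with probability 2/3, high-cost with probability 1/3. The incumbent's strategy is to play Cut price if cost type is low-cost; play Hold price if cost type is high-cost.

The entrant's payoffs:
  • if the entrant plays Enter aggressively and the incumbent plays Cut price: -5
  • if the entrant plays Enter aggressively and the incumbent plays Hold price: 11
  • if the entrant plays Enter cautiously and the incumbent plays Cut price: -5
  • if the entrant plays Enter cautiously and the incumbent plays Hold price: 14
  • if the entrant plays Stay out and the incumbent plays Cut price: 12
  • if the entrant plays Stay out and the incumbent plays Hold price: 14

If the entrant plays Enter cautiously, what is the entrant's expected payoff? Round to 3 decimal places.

Take the expectation over the incumbent's cost type, weighting each type's action by its prior probability.
E[Enter cautiously] = 2/3·(-5) + 1/3·14 = (-10/3) + 14/3 = 4/3

1.333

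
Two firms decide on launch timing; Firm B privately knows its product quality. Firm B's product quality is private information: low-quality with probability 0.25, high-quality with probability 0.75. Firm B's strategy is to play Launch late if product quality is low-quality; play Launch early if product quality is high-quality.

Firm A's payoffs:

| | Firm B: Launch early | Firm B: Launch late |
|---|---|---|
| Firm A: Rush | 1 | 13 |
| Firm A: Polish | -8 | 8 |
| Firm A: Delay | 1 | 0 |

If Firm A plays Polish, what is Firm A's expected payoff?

-4

E[Polish] = 0.25·8 + 0.75·(-8) = 2 + (-6) = -4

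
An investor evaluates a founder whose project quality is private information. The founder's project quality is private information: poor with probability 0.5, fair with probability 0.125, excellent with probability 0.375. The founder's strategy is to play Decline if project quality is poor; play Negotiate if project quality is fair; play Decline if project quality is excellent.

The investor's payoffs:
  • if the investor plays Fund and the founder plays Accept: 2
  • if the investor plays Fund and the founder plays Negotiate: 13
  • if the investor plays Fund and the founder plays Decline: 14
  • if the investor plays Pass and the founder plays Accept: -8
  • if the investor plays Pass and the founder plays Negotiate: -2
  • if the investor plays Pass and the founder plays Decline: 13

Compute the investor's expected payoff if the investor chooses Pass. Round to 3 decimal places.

11.125

E[Pass] = 0.5·13 + 0.125·(-2) + 0.375·13 = 6.5 + (-0.25) + 4.875 = 11.125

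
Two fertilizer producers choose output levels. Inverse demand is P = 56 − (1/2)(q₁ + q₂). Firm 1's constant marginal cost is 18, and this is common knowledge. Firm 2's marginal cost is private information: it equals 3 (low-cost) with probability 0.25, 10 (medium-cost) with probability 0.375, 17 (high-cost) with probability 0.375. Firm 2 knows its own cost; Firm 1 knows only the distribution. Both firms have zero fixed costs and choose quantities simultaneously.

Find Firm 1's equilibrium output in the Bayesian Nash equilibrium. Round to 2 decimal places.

20.58

Firm 2 with cost c maximizes (56 − (1/2)(q₁+q₂) − c)·q₂, giving q₂(c) = (56 − c − (1/2)q₁).
E[c₂] = 0.25·3 + 0.375·10 + 0.375·17 = 10.875
Firm 1's FOC against E[q₂] yields q₁ = (56 − 2·18 + E[c₂])/(3/2) = (56 − 36 + 10.875)/(3/2) = 20.5833.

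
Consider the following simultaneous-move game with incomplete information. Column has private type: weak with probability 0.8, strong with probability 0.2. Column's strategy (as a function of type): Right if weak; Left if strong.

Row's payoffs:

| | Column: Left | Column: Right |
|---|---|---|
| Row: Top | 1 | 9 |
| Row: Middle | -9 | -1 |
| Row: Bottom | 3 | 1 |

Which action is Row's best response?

Top

E[Top] = 0.8·(9) + 0.2·(1) = 7.4
E[Middle] = 0.8·(-1) + 0.2·(-9) = -2.6
E[Bottom] = 0.8·(1) + 0.2·(3) = 1.4
Best response: Top (7.4 is the largest).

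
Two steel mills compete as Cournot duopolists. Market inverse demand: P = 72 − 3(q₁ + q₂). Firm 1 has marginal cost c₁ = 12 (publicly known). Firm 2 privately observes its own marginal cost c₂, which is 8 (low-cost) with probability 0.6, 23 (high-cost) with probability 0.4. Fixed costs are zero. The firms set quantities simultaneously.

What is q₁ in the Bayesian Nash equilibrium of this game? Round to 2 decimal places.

Firm 2 with cost c maximizes (72 − 3(q₁+q₂) − c)·q₂, giving q₂(c) = (72 − c − 3q₁)/6.
E[c₂] = 0.6·8 + 0.4·23 = 14
Firm 1's FOC against E[q₂] yields q₁ = (72 − 2·12 + E[c₂])/9 = (72 − 24 + 14)/9 = 6.88889.

6.89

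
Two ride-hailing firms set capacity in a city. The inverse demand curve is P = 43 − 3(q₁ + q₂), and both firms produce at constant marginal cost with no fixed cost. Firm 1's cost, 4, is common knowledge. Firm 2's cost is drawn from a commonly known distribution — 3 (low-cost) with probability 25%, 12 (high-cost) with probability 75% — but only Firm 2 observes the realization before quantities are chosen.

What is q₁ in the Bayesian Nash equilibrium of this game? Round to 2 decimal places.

4.97

Firm 2 with cost c maximizes (43 − 3(q₁+q₂) − c)·q₂, giving q₂(c) = (43 − c − 3q₁)/6.
E[c₂] = 0.25·3 + 0.75·12 = 9.75
Firm 1's FOC against E[q₂] yields q₁ = (43 − 2·4 + E[c₂])/9 = (43 − 8 + 9.75)/9 = 4.97222.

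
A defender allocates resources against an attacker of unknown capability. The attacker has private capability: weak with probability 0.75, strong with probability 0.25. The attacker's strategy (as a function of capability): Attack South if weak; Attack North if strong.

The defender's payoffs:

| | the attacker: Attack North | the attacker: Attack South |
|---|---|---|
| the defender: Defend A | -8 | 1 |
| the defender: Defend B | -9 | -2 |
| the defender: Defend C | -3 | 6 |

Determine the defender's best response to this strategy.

Defend C

E[Defend A] = 0.75·(1) + 0.25·(-8) = -1.25
E[Defend B] = 0.75·(-2) + 0.25·(-9) = -3.75
E[Defend C] = 0.75·(6) + 0.25·(-3) = 3.75
Best response: Defend C (3.75 is the largest).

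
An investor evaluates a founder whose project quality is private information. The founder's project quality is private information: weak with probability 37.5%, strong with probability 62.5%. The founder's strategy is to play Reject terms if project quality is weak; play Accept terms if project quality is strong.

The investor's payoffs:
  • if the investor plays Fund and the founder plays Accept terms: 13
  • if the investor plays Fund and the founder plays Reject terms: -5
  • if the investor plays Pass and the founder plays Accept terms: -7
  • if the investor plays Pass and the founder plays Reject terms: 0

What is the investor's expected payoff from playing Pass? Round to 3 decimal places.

-4.375

E[Pass] = 0.375·0 + 0.625·(-7) = 0 + (-4.375) = -4.375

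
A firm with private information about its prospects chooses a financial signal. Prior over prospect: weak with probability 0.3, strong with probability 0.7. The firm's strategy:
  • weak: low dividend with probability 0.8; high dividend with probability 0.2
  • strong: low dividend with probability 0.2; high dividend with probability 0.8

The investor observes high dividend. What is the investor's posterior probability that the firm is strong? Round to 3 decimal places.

P(high dividend) = 0.3·0.2 + 0.7·0.8 = 0.62
P(strong | high dividend) = (0.7·0.8) / 0.62 = 0.56 / 0.62 = 0.903226

0.903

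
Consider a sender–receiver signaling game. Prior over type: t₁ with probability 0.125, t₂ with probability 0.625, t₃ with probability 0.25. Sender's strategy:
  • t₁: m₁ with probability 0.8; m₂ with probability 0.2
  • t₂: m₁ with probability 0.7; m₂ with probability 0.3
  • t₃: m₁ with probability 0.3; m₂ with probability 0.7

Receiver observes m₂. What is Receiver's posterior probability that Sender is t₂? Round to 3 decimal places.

0.484

P(m₂) = 0.125·0.2 + 0.625·0.3 + 0.25·0.7 = 0.3875
P(t₂ | m₂) = (0.625·0.3) / 0.3875 = 0.1875 / 0.3875 = 0.483871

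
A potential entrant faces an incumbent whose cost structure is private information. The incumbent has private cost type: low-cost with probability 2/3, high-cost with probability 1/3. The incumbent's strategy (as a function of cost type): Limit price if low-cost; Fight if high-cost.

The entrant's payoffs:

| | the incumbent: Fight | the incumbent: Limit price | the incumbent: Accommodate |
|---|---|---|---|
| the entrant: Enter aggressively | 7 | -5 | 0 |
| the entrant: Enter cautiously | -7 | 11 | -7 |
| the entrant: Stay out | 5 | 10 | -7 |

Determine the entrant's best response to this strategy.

E[Enter aggressively] = 2/3·(-5) + 1/3·(7) = -1
E[Enter cautiously] = 2/3·(11) + 1/3·(-7) = 5
E[Stay out] = 2/3·(10) + 1/3·(5) = 25/3
Best response: Stay out (25/3 is the largest).

Stay out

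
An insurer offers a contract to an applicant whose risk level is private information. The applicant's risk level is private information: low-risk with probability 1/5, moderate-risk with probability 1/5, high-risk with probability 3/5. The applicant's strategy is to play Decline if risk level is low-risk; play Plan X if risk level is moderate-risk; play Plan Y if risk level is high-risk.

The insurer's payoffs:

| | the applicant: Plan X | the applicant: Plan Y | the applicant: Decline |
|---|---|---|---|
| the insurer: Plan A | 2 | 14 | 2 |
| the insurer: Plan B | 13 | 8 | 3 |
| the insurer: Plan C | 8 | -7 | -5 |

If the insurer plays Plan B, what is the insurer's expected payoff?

8

E[Plan B] = 1/5·3 + 1/5·13 + 3/5·8 = 3/5 + 13/5 + 24/5 = 8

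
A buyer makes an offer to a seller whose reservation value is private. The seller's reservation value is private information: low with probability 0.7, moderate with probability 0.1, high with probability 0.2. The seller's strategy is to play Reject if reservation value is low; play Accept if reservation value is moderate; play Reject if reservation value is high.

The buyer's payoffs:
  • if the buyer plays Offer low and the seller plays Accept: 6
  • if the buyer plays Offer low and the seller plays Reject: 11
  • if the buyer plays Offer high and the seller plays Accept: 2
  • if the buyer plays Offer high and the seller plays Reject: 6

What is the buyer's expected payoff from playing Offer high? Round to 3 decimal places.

E[Offer high] = 0.7·6 + 0.1·2 + 0.2·6 = 4.2 + 0.2 + 1.2 = 5.6

5.600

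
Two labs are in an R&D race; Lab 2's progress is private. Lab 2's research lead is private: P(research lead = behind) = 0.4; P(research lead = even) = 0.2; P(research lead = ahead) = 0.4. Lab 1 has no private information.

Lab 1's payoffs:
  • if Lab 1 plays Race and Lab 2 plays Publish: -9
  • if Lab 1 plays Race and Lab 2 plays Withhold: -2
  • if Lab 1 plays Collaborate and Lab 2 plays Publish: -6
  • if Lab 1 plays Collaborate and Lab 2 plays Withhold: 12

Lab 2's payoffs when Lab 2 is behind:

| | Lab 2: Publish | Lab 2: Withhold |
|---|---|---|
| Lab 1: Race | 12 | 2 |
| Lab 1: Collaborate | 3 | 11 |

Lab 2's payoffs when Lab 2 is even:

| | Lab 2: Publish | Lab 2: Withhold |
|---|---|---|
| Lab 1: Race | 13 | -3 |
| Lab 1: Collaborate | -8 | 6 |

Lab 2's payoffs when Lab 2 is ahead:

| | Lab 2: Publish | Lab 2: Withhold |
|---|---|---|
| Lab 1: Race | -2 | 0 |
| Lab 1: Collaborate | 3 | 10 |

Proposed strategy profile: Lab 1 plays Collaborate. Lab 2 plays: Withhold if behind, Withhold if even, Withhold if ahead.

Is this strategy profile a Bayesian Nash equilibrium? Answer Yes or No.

Yes

A profile is a BNE iff every type of every player is best-responding given beliefs about the other side.
Lab 1 plays Collaborate: E[Collaborate] = 0.4·(12) + 0.2·(12) + 0.4·(12) = 12; E[Race] = -2. Best-responding. ✓
Lab 2 (research lead behind), facing Collaborate: Publish gives 3, Withhold gives 11. Proposed Withhold is best. ✓
Lab 2 (research lead even), facing Collaborate: Publish gives -8, Withhold gives 6. Proposed Withhold is best. ✓
Lab 2 (research lead ahead), facing Collaborate: Publish gives 3, Withhold gives 10. Proposed Withhold is best. ✓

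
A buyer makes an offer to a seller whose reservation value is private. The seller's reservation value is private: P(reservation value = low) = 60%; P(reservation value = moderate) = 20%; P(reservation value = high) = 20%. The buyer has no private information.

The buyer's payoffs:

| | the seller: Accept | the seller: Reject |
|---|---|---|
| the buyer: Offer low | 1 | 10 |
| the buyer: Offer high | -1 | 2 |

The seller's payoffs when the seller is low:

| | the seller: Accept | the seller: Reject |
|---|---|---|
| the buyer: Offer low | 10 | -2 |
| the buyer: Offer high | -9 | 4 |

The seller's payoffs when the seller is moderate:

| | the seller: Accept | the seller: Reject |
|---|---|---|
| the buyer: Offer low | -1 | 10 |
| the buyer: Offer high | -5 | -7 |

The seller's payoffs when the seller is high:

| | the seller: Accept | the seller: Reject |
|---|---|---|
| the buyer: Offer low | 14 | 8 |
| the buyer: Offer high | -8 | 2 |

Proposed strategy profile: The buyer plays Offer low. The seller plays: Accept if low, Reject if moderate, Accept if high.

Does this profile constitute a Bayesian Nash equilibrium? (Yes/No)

Yes

The buyer plays Offer low: E[Offer low] = 0.6·(1) + 0.2·(10) + 0.2·(1) = 2.8; E[Offer high] = -0.4. Best-responding. ✓
The seller (reservation value low), facing Offer low: Accept gives 10, Reject gives -2. Proposed Accept is best. ✓
The seller (reservation value moderate), facing Offer low: Accept gives -1, Reject gives 10. Proposed Reject is best. ✓
The seller (reservation value high), facing Offer low: Accept gives 14, Reject gives 8. Proposed Accept is best. ✓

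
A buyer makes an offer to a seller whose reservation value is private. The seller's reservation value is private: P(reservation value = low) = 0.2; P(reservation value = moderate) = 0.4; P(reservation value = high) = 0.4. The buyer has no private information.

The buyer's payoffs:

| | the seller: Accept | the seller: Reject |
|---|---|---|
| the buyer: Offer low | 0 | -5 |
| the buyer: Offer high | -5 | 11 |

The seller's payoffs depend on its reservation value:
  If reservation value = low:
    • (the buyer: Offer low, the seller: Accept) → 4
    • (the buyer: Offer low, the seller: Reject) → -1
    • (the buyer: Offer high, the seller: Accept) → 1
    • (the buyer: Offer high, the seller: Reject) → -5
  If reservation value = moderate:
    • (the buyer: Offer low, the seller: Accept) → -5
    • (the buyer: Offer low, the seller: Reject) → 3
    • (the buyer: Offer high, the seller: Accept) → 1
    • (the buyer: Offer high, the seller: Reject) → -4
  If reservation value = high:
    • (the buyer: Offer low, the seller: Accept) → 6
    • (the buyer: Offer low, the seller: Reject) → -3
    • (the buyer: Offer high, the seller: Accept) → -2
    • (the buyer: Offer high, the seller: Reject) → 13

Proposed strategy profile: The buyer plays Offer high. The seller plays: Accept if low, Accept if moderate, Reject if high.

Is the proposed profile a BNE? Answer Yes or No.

A profile is a BNE iff every type of every player is best-responding given beliefs about the other side.
The buyer plays Offer high: E[Offer high] = 0.2·(-5) + 0.4·(-5) + 0.4·(11) = 1.4; E[Offer low] = -2. Best-responding. ✓
The seller (reservation value low), facing Offer high: Accept gives 1, Reject gives -5. Proposed Accept is best. ✓
The seller (reservation value moderate), facing Offer high: Accept gives 1, Reject gives -4. Proposed Accept is best. ✓
The seller (reservation value high), facing Offer high: Accept gives -2, Reject gives 13. Proposed Reject is best. ✓

Yes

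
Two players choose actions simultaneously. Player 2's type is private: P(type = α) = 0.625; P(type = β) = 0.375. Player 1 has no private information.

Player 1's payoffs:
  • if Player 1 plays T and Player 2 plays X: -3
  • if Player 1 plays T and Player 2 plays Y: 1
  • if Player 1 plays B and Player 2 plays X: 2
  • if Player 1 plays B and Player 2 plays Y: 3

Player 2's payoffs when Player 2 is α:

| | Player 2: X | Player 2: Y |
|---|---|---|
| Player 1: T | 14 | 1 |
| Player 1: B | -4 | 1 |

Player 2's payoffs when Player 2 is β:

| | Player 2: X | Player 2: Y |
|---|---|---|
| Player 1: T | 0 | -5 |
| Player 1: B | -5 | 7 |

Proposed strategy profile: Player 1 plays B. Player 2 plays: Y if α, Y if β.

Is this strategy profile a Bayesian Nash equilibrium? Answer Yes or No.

A profile is a BNE iff every type of every player is best-responding given beliefs about the other side.
Player 1 plays B: E[B] = 0.625·(3) + 0.375·(3) = 3; E[T] = 1. Best-responding. ✓
Player 2 (type α), facing B: X gives -4, Y gives 1. Proposed Y is best. ✓
Player 2 (type β), facing B: X gives -5, Y gives 7. Proposed Y is best. ✓

Yes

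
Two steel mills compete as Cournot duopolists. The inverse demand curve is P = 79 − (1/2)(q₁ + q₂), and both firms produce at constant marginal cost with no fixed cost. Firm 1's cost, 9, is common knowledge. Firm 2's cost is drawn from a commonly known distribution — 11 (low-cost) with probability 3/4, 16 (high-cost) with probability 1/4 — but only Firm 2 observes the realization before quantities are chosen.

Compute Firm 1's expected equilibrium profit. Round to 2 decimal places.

Firm 2 with cost c maximizes (79 − (1/2)(q₁+q₂) − c)·q₂, giving q₂(c) = (79 − c − (1/2)q₁).
E[c₂] = 3/4·11 + 1/4·16 = 12.25
Firm 1's FOC against E[q₂] yields q₁ = (79 − 2·9 + E[c₂])/(3/2) = (79 − 18 + 12.25)/(3/2) = 48.8333.
E[P] = 79 − (1/2)·(q₁ + E[q₂]) = 33.4167; Firm 1's expected profit = (E[P] − 9)·q₁ = (33.4167 − 9)·48.8333 = 1192.35.

1192.35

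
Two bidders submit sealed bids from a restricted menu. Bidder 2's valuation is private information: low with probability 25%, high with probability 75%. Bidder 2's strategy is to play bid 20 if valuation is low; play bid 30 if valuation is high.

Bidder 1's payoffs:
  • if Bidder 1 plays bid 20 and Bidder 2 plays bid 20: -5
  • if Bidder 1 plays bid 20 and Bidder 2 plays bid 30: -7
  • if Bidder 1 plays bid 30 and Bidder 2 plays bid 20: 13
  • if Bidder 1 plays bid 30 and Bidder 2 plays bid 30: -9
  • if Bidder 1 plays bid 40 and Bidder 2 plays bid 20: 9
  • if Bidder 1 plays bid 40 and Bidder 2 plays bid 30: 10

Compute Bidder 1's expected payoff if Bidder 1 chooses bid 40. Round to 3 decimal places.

9.750

E[bid 40] = 0.25·9 + 0.75·10 = 2.25 + 7.5 = 9.75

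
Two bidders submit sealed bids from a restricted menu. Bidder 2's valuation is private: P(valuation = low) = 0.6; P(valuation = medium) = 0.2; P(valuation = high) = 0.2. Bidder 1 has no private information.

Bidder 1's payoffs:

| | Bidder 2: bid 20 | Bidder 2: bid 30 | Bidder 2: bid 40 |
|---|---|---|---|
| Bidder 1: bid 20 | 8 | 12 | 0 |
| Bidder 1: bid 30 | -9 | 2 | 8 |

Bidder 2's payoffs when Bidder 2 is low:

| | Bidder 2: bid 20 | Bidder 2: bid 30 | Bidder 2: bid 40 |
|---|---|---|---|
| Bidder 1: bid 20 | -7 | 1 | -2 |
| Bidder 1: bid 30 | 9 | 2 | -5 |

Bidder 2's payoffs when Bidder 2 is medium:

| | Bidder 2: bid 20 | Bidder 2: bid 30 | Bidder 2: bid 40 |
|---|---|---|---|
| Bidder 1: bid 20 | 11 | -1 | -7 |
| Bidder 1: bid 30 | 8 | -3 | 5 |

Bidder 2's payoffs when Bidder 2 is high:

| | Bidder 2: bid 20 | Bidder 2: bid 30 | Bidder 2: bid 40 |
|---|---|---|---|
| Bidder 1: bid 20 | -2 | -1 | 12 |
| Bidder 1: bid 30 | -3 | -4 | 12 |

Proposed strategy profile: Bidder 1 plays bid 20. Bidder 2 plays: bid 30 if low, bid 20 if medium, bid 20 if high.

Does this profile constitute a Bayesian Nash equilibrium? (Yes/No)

A profile is a BNE iff every type of every player is best-responding given beliefs about the other side.
Bidder 1 plays bid 20: E[bid 20] = 0.6·(12) + 0.2·(8) + 0.2·(8) = 10.4; E[bid 30] = -2.4. Best-responding. ✓
Bidder 2 (valuation low), facing bid 20: bid 20 gives -7, bid 30 gives 1, bid 40 gives -2. Proposed bid 30 is best. ✓
Bidder 2 (valuation medium), facing bid 20: bid 20 gives 11, bid 30 gives -1, bid 40 gives -7. Proposed bid 20 is best. ✓
Bidder 2 (valuation high), facing bid 20: bid 20 gives -2, bid 30 gives -1, bid 40 gives 12. Proposed bid 20 is not best — profitable deviation exists. ✗

No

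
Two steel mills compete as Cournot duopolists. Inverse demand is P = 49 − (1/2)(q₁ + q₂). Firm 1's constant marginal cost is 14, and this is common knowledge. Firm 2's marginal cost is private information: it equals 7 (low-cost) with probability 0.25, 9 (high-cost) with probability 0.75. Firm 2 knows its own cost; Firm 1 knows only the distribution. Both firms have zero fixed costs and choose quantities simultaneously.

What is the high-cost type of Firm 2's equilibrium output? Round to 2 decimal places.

Firm 2 with cost c maximizes (49 − (1/2)(q₁+q₂) − c)·q₂, giving q₂(c) = (49 − c − (1/2)q₁).
E[c₂] = 0.25·7 + 0.75·9 = 8.5
Firm 1's FOC against E[q₂] yields q₁ = (49 − 2·14 + E[c₂])/(3/2) = (49 − 28 + 8.5)/(3/2) = 19.6667.
q₂(high-cost) = (49 − 9 − (1/2)·19.6667) = 30.1667.

30.17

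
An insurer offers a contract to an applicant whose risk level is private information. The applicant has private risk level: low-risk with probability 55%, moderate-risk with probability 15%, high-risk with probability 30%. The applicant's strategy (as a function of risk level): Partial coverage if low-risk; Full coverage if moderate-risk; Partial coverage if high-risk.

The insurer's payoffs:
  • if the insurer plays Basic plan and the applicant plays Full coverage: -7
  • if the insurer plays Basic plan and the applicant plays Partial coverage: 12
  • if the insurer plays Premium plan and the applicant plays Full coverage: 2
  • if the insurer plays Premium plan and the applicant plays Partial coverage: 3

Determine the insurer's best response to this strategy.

Basic plan

Compute the insurer's expected payoff for each action, taking the expectation over the applicant's type.
E[Basic plan] = 0.55·(12) + 0.15·(-7) + 0.3·(12) = 9.15
E[Premium plan] = 0.55·(3) + 0.15·(2) + 0.3·(3) = 2.85
Best response: Basic plan (9.15 is the largest).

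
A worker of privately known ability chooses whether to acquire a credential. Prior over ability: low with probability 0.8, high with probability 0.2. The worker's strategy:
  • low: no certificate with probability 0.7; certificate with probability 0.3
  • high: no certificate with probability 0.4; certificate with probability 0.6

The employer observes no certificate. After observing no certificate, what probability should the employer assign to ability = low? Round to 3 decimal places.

P(no certificate) = 0.8·0.7 + 0.2·0.4 = 0.64
P(low | no certificate) = (0.8·0.7) / 0.64 = 0.56 / 0.64 = 0.875

0.875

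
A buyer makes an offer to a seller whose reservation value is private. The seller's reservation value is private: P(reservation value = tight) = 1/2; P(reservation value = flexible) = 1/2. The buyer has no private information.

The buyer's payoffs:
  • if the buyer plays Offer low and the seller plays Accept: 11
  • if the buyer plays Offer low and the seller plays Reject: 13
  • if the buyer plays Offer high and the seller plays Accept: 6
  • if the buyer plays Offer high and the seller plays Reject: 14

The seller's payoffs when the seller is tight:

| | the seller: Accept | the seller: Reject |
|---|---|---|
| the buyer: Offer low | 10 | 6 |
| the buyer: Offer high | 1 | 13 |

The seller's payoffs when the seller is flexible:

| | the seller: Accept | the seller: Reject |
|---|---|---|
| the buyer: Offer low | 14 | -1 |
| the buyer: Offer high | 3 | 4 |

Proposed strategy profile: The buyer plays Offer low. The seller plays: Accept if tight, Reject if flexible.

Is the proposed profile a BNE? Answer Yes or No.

No

The buyer plays Offer low: E[Offer low] = 1/2·(11) + 1/2·(13) = 12; E[Offer high] = 10. Best-responding. ✓
The seller (reservation value tight), facing Offer low: Accept gives 10, Reject gives 6. Proposed Accept is best. ✓
The seller (reservation value flexible), facing Offer low: Accept gives 14, Reject gives -1. Proposed Reject is not best — profitable deviation exists. ✗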